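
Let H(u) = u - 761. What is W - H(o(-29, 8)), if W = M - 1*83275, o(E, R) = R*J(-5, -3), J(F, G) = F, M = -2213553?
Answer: -2296027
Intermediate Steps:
o(E, R) = -5*R (o(E, R) = R*(-5) = -5*R)
W = -2296828 (W = -2213553 - 1*83275 = -2213553 - 83275 = -2296828)
H(u) = -761 + u
W - H(o(-29, 8)) = -2296828 - (-761 - 5*8) = -2296828 - (-761 - 40) = -2296828 - 1*(-801) = -2296828 + 801 = -2296027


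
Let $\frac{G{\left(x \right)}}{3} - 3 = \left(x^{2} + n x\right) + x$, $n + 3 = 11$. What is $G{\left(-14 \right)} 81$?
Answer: $17739$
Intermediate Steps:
$n = 8$ ($n = -3 + 11 = 8$)
$G{\left(x \right)} = 9 + 3 x^{2} + 27 x$ ($G{\left(x \right)} = 9 + 3 \left(\left(x^{2} + 8 x\right) + x\right) = 9 + 3 \left(x^{2} + 9 x\right) = 9 + \left(3 x^{2} + 27 x\right) = 9 + 3 x^{2} + 27 x$)
$G{\left(-14 \right)} 81 = \left(9 + 3 \left(-14\right)^{2} + 27 \left(-14\right)\right) 81 = \left(9 + 3 \cdot 196 - 378\right) 81 = \left(9 + 588 - 378\right) 81 = 219 \cdot 81 = 17739$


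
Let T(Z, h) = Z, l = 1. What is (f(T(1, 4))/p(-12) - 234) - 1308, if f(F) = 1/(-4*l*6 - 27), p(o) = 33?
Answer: -2595187/1683 ≈ -1542.0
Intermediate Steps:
f(F) = -1/51 (f(F) = 1/(-4*1*6 - 27) = 1/(-4*6 - 27) = 1/(-24 - 27) = 1/(-51) = -1/51)
(f(T(1, 4))/p(-12) - 234) - 1308 = (-1/51/33 - 234) - 1308 = (-1/51*1/33 - 234) - 1308 = (-1/1683 - 234) - 1308 = -393823/1683 - 1308 = -2595187/1683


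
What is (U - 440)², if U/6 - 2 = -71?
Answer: 729316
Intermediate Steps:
U = -414 (U = 12 + 6*(-71) = 12 - 426 = -414)
(U - 440)² = (-414 - 440)² = (-854)² = 729316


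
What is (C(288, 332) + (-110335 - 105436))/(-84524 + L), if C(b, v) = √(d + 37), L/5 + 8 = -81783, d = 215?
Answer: 215771/493479 - 2*√7/164493 ≈ 0.43721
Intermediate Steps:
L = -408955 (L = -40 + 5*(-81783) = -40 - 408915 = -408955)
C(b, v) = 6*√7 (C(b, v) = √(215 + 37) = √252 = 6*√7)
(C(288, 332) + (-110335 - 105436))/(-84524 + L) = (6*√7 + (-110335 - 105436))/(-84524 - 408955) = (6*√7 - 215771)/(-493479) = (-215771 + 6*√7)*(-1/493479) = 215771/493479 - 2*√7/164493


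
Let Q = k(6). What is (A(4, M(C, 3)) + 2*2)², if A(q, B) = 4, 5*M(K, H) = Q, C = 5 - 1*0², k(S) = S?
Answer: 64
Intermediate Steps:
Q = 6
C = 5 (C = 5 - 1*0 = 5 + 0 = 5)
M(K, H) = 6/5 (M(K, H) = (⅕)*6 = 6/5)
(A(4, M(C, 3)) + 2*2)² = (4 + 2*2)² = (4 + 4)² = 8² = 64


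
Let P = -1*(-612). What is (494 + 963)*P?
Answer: 891684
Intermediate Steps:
P = 612
(494 + 963)*P = (494 + 963)*612 = 1457*612 = 891684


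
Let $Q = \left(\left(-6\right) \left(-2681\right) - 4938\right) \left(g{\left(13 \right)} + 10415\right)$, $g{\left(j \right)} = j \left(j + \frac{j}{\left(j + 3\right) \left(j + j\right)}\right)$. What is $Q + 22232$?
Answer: $\frac{944137543}{8} \approx 1.1802 \cdot 10^{8}$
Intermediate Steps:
$g{\left(j \right)} = j \left(j + \frac{1}{2 \left(3 + j\right)}\right)$ ($g{\left(j \right)} = j \left(j + \frac{j}{\left(3 + j\right) 2 j}\right) = j \left(j + \frac{j}{2 j \left(3 + j\right)}\right) = j \left(j + j \frac{1}{2 j \left(3 + j\right)}\right) = j \left(j + \frac{1}{2 \left(3 + j\right)}\right)$)
$Q = \frac{943959687}{8}$ ($Q = \left(\left(-6\right) \left(-2681\right) - 4938\right) \left(\frac{1}{2} \cdot 13 \frac{1}{3 + 13} \left(1 + 2 \cdot 13^{2} + 6 \cdot 13\right) + 10415\right) = \left(16086 - 4938\right) \left(\frac{1}{2} \cdot 13 \cdot \frac{1}{16} \left(1 + 2 \cdot 169 + 78\right) + 10415\right) = 11148 \left(\frac{1}{2} \cdot 13 \cdot \frac{1}{16} \left(1 + 338 + 78\right) + 10415\right) = 11148 \left(\frac{1}{2} \cdot 13 \cdot \frac{1}{16} \cdot 417 + 10415\right) = 11148 \left(\frac{5421}{32} + 10415\right) = 11148 \cdot \frac{338701}{32} = \frac{943959687}{8} \approx 1.18 \cdot 10^{8}$)
$Q + 22232 = \frac{943959687}{8} + 22232 = \frac{944137543}{8}$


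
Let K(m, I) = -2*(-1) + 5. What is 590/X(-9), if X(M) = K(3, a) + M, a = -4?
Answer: -295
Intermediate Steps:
K(m, I) = 7 (K(m, I) = 2 + 5 = 7)
X(M) = 7 + M
590/X(-9) = 590/(7 - 9) = 590/(-2) = 590*(-½) = -295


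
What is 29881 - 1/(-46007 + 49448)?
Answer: 102820520/3441 ≈ 29881.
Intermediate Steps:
29881 - 1/(-46007 + 49448) = 29881 - 1/3441 = 102820520/3441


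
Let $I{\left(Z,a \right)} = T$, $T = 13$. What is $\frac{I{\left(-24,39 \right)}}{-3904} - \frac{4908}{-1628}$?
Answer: $\frac{4784917}{1588928} \approx 3.0114$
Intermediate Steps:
$I{\left(Z,a \right)} = 13$
$\frac{I{\left(-24,39 \right)}}{-3904} - \frac{4908}{-1628} = \frac{13}{-3904} - \frac{4908}{-1628} = 13 \left(- \frac{1}{3904}\right) - - \frac{1227}{407} = - \frac{13}{3904} + \frac{1227}{407} = \frac{4784917}{1588928}$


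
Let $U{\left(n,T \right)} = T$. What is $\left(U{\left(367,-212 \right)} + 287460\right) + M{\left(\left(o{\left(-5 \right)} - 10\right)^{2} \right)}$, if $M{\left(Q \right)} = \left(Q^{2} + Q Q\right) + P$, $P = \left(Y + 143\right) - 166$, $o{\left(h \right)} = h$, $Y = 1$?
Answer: $388476$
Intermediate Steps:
$P = -22$ ($P = \left(1 + 143\right) - 166 = 144 - 166 = -22$)
$M{\left(Q \right)} = -22 + 2 Q^{2}$ ($M{\left(Q \right)} = \left(Q^{2} + Q Q\right) - 22 = \left(Q^{2} + Q^{2}\right) - 22 = 2 Q^{2} - 22 = -22 + 2 Q^{2}$)
$\left(U{\left(367,-212 \right)} + 287460\right) + M{\left(\left(o{\left(-5 \right)} - 10\right)^{2} \right)} = \left(-212 + 287460\right) - \left(22 - 2 \left(\left(-5 - 10\right)^{2}\right)^{2}\right) = 287248 - \left(22 - 2 \left(\left(-15\right)^{2}\right)^{2}\right) = 287248 - \left(22 - 2 \cdot 225^{2}\right) = 287248 + \left(-22 + 2 \cdot 50625\right) = 287248 + \left(-22 + 101250\right) = 287248 + 101228 = 388476$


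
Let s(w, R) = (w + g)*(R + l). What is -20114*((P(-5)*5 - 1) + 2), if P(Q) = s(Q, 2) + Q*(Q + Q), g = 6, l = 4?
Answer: -5652034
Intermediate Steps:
s(w, R) = (4 + R)*(6 + w) (s(w, R) = (w + 6)*(R + 4) = (6 + w)*(4 + R) = (4 + R)*(6 + w))
P(Q) = 36 + 2*Q² + 6*Q (P(Q) = (24 + 4*Q + 6*2 + 2*Q) + Q*(Q + Q) = (24 + 4*Q + 12 + 2*Q) + Q*(2*Q) = (36 + 6*Q) + 2*Q² = 36 + 2*Q² + 6*Q)
-20114*((P(-5)*5 - 1) + 2) = -20114*(((36 + 2*(-5)² + 6*(-5))*5 - 1) + 2) = -20114*(((36 + 2*25 - 30)*5 - 1) + 2) = -20114*(((36 + 50 - 30)*5 - 1) + 2) = -20114*((56*5 - 1) + 2) = -20114*((280 - 1) + 2) = -20114*(279 + 2) = -20114*281 = -5652034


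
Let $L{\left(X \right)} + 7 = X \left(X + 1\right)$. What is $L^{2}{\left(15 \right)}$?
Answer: $54289$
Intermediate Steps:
$L{\left(X \right)} = -7 + X \left(1 + X\right)$ ($L{\left(X \right)} = -7 + X \left(X + 1\right) = -7 + X \left(1 + X\right)$)
$L^{2}{\left(15 \right)} = \left(-7 + 15 + 15^{2}\right)^{2} = \left(-7 + 15 + 225\right)^{2} = 233^{2} = 54289$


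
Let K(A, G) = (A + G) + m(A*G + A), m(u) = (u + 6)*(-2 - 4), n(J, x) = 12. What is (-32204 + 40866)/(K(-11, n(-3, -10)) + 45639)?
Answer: 4331/23231 ≈ 0.18643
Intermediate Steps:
m(u) = -36 - 6*u (m(u) = (6 + u)*(-6) = -36 - 6*u)
K(A, G) = -36 + G - 5*A - 6*A*G (K(A, G) = (A + G) + (-36 - 6*(A*G + A)) = (A + G) + (-36 - 6*(A + A*G)) = (A + G) + (-36 + (-6*A - 6*A*G)) = (A + G) + (-36 - 6*A - 6*A*G) = -36 + G - 5*A - 6*A*G)
(-32204 + 40866)/(K(-11, n(-3, -10)) + 45639) = (-32204 + 40866)/((-36 - 11 + 12 - 6*(-11)*(1 + 12)) + 45639) = 8662/((-36 - 11 + 12 - 6*(-11)*13) + 45639) = 8662/((-36 - 11 + 12 + 858) + 45639) = 8662/(823 + 45639) = 8662/46462 = 8662*(1/46462) = 4331/23231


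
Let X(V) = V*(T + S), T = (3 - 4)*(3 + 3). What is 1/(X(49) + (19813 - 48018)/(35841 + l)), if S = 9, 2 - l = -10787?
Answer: 9326/1365281 ≈ 0.0068308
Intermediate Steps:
l = 10789 (l = 2 - 1*(-10787) = 2 + 10787 = 10789)
T = -6 (T = -1*6 = -6)
X(V) = 3*V (X(V) = V*(-6 + 9) = V*3 = 3*V)
1/(X(49) + (19813 - 48018)/(35841 + l)) = 1/(3*49 + (19813 - 48018)/(35841 + 10789)) = 1/(147 - 28205/46630) = 1/(147 - 28205*1/46630) = 1/(147 - 5641/9326) = 1/(1365281/9326) = 9326/1365281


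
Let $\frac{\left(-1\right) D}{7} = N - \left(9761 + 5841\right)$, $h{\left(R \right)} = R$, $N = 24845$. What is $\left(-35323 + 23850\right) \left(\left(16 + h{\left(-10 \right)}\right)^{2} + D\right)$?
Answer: $741901545$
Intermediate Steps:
$D = -64701$ ($D = - 7 \left(24845 - \left(9761 + 5841\right)\right) = - 7 \left(24845 - 15602\right) = \left(-7\right) 9243 = -64701$)
$\left(-35323 + 23850\right) \left(\left(16 + h{\left(-10 \right)}\right)^{2} + D\right) = \left(-35323 + 23850\right) \left(\left(16 - 10\right)^{2} - 64701\right) = - 11473 \left(6^{2} - 64701\right) = - 11473 \left(36 - 64701\right) = \left(-11473\right) \left(-64665\right) = 741901545$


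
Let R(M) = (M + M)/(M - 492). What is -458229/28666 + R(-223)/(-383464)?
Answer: -2855358075979/178626159140 ≈ -15.985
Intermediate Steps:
R(M) = 2*M/(-492 + M) (R(M) = (2*M)/(-492 + M) = 2*M/(-492 + M))
-458229/28666 + R(-223)/(-383464) = -458229/28666 + (2*(-223)/(-492 - 223))/(-383464) = -458229*1/28666 + (2*(-223)/(-715))*(-1/383464) = -458229/28666 + (2*(-223)*(-1/715))*(-1/383464) = -458229/28666 + (446/715)*(-1/383464) = -458229/28666 - 223/137088380 = -2855358075979/178626159140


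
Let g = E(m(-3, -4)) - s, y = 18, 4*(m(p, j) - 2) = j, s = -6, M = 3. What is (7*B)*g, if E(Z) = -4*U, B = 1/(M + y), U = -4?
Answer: 22/3 ≈ 7.3333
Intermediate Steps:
m(p, j) = 2 + j/4
B = 1/21 (B = 1/(3 + 18) = 1/21 ≈ 0.047619)
E(Z) = 16 (E(Z) = -4*(-4) = 16)
g = 22 (g = 16 - 1*(-6) = 16 + 6 = 22)
(7*B)*g = (7*(1/21))*22 = (1/3)*22 = 22/3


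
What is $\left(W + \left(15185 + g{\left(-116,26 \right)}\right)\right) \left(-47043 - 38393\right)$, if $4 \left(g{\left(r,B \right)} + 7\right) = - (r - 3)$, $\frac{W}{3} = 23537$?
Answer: $-7332010725$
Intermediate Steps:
$W = 70611$ ($W = 3 \cdot 23537 = 70611$)
$g{\left(r,B \right)} = - \frac{25}{4} - \frac{r}{4}$ ($g{\left(r,B \right)} = -7 + \frac{\left(-1\right) \left(r - 3\right)}{4} = -7 + \frac{\left(-1\right) \left(-3 + r\right)}{4} = -7 + \frac{3 - r}{4} = -7 - \left(- \frac{3}{4} + \frac{r}{4}\right) = - \frac{25}{4} - \frac{r}{4}$)
$\left(W + \left(15185 + g{\left(-116,26 \right)}\right)\right) \left(-47043 - 38393\right) = \left(70611 + \left(15185 - - \frac{91}{4}\right)\right) \left(-47043 - 38393\right) = \left(70611 + \left(15185 + \left(- \frac{25}{4} + 29\right)\right)\right) \left(-85436\right) = \left(70611 + \left(15185 + \frac{91}{4}\right)\right) \left(-85436\right) = \left(70611 + \frac{60831}{4}\right) \left(-85436\right) = \frac{343275}{4} \left(-85436\right) = -7332010725$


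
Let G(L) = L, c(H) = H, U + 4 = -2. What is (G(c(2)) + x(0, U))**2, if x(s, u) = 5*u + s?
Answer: 784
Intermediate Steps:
U = -6 (U = -4 - 2 = -6)
x(s, u) = s + 5*u
(G(c(2)) + x(0, U))**2 = (2 + (0 + 5*(-6)))**2 = (2 + (0 - 30))**2 = (2 - 30)**2 = (-28)**2 = 784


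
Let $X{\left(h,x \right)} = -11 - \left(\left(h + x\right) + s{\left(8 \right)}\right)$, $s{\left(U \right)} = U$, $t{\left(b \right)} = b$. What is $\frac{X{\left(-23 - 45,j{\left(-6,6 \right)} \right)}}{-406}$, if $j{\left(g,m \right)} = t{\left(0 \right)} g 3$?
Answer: $- \frac{7}{58} \approx -0.12069$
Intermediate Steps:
$j{\left(g,m \right)} = 0$ ($j{\left(g,m \right)} = 0 g 3 = 0 \cdot 3 = 0$)
$X{\left(h,x \right)} = -19 - h - x$ ($X{\left(h,x \right)} = -11 - \left(\left(h + x\right) + 8\right) = -11 - \left(8 + h + x\right) = -19 - h - x$)
$\frac{X{\left(-23 - 45,j{\left(-6,6 \right)} \right)}}{-406} = \frac{-19 - \left(-23 - 45\right) - 0}{-406} = \left(-19 - -68 + 0\right) \left(- \frac{1}{406}\right) = \left(-19 + 68 + 0\right) \left(- \frac{1}{406}\right) = 49 \left(- \frac{1}{406}\right) = - \frac{7}{58}$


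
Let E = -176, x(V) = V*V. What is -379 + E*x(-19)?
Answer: -63915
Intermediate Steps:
x(V) = V²
-379 + E*x(-19) = -379 - 176*(-19)² = -379 - 176*361 = -379 - 63536 = -63915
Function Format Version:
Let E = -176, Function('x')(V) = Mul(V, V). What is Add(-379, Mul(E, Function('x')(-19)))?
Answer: -63915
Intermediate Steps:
Function('x')(V) = Pow(V, 2)
Add(-379, Mul(E, Function('x')(-19))) = Add(-379, Mul(-176, Pow(-19, 2))) = Add(-379, Mul(-176, 361)) = Add(-379, -63536) = -63915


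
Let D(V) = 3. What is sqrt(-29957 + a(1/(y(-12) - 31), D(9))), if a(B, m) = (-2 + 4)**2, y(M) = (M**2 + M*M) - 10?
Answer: I*sqrt(29953) ≈ 173.07*I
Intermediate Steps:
y(M) = -10 + 2*M**2 (y(M) = (M**2 + M**2) - 10 = 2*M**2 - 10 = -10 + 2*M**2)
a(B, m) = 4 (a(B, m) = 2**2 = 4)
sqrt(-29957 + a(1/(y(-12) - 31), D(9))) = sqrt(-29957 + 4) = sqrt(-29953) = I*sqrt(29953)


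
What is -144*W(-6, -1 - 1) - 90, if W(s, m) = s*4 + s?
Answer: 4230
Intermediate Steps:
W(s, m) = 5*s (W(s, m) = 4*s + s = 5*s)
-144*W(-6, -1 - 1) - 90 = -720*(-6) - 90 = -144*(-30) - 90 = 4320 - 90 = 4230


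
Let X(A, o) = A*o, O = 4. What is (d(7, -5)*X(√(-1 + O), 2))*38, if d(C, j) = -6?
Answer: -456*√3 ≈ -789.82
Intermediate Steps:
(d(7, -5)*X(√(-1 + O), 2))*38 = -6*√(-1 + 4)*2*38 = -6*√3*2*38 = -12*√3*38 = -456*√3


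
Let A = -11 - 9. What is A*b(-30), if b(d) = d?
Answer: 600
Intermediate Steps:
A = -20
A*b(-30) = -20*(-30) = 600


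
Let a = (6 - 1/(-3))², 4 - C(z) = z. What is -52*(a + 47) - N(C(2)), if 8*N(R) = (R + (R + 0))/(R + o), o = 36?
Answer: -3098377/684 ≈ -4529.8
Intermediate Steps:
C(z) = 4 - z
a = 361/9 (a = (6 - 1*(-⅓))² = (6 + ⅓)² = (19/3)² = 361/9 ≈ 40.111)
N(R) = R/(4*(36 + R)) (N(R) = ((R + (R + 0))/(R + 36))/8 = ((R + R)/(36 + R))/8 = ((2*R)/(36 + R))/8 = (2*R/(36 + R))/8 = R/(4*(36 + R)))
-52*(a + 47) - N(C(2)) = -52*(361/9 + 47) - (4 - 1*2)/(4*(36 + (4 - 1*2))) = -52*784/9 - (4 - 2)/(4*(36 + (4 - 2))) = -40768/9 - 2/(4*(36 + 2)) = -40768/9 - 2/(4*38) = -40768/9 - 1*1/76 = -40768/9 - 1/76 = -3098377/684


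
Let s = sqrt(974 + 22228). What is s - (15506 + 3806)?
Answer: -19312 + 3*sqrt(2578) ≈ -19160.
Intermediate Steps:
s = 3*sqrt(2578) (s = sqrt(23202) = 3*sqrt(2578) ≈ 152.32)
s - (15506 + 3806) = 3*sqrt(2578) - (15506 + 3806) = 3*sqrt(2578) - 1*19312 = 3*sqrt(2578) - 19312 = -19312 + 3*sqrt(2578)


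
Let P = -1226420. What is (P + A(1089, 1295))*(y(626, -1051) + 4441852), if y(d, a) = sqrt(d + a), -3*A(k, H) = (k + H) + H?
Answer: -16359069963028/3 - 18414695*I*sqrt(17)/3 ≈ -5.453e+12 - 2.5309e+7*I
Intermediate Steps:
A(k, H) = -2*H/3 - k/3 (A(k, H) = -((k + H) + H)/3 = -((H + k) + H)/3 = -(k + 2*H)/3 = -2*H/3 - k/3)
y(d, a) = sqrt(a + d)
(P + A(1089, 1295))*(y(626, -1051) + 4441852) = (-1226420 + (-2/3*1295 - 1/3*1089))*(sqrt(-1051 + 626) + 4441852) = (-1226420 + (-2590/3 - 363))*(sqrt(-425) + 4441852) = (-1226420 - 3679/3)*(5*I*sqrt(17) + 4441852) = -3682939*(4441852 + 5*I*sqrt(17))/3 = -16359069963028/3 - 18414695*I*sqrt(17)/3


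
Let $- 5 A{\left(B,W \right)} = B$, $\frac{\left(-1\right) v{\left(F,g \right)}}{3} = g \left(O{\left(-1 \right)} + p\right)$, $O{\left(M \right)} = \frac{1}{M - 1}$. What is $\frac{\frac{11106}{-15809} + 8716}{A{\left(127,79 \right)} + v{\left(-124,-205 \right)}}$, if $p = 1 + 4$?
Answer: $\frac{81047140}{25499917} \approx 3.1783$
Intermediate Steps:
$O{\left(M \right)} = \frac{1}{-1 + M}$
$p = 5$
$v{\left(F,g \right)} = - \frac{27 g}{2}$ ($v{\left(F,g \right)} = - 3 g \left(\frac{1}{-1 - 1} + 5\right) = - 3 g \left(\frac{1}{-2} + 5\right) = - 3 g \left(- \frac{1}{2} + 5\right) = - 3 g \frac{9}{2} = - 3 \frac{9 g}{2} = - \frac{27 g}{2}$)
$A{\left(B,W \right)} = - \frac{B}{5}$
$\frac{\frac{11106}{-15809} + 8716}{A{\left(127,79 \right)} + v{\left(-124,-205 \right)}} = \frac{\frac{11106}{-15809} + 8716}{\left(- \frac{1}{5}\right) 127 - - \frac{5535}{2}} = \frac{11106 \left(- \frac{1}{15809}\right) + 8716}{- \frac{127}{5} + \frac{5535}{2}} = \frac{- \frac{11106}{15809} + 8716}{\frac{27421}{10}} = \frac{137780138}{15809} \cdot \frac{10}{27421} = \frac{81047140}{25499917}$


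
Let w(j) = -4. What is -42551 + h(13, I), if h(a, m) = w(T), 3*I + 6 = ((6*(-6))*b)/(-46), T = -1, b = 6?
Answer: -42555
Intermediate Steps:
I = -10/23 (I = -2 + (((6*(-6))*6)/(-46))/3 = -2 + (-36*6*(-1/46))/3 = -2 + (-216*(-1/46))/3 = -2 + (⅓)*(108/23) = -2 + 36/23 = -10/23 ≈ -0.43478)
h(a, m) = -4
-42551 + h(13, I) = -42551 - 4 = -42555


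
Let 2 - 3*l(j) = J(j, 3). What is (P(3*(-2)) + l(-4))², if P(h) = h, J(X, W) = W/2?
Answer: 1225/36 ≈ 34.028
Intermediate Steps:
J(X, W) = W/2 (J(X, W) = W*(½) = W/2)
l(j) = ⅙ (l(j) = ⅔ - 3/6 = ⅔ - ⅓*3/2 = ⅔ - ½ = ⅙)
(P(3*(-2)) + l(-4))² = (3*(-2) + ⅙)² = (-6 + ⅙)² = (-35/6)² = 1225/36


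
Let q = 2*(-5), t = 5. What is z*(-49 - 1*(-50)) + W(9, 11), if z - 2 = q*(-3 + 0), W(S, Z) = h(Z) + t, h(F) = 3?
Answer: 40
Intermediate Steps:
q = -10
W(S, Z) = 8 (W(S, Z) = 3 + 5 = 8)
z = 32 (z = 2 - 10*(-3 + 0) = 2 - 10*(-3) = 2 + 30 = 32)
z*(-49 - 1*(-50)) + W(9, 11) = 32*(-49 - 1*(-50)) + 8 = 32*(-49 + 50) + 8 = 32*1 + 8 = 32 + 8 = 40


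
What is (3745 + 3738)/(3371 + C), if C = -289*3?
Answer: 7483/2504 ≈ 2.9884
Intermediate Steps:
C = -867
(3745 + 3738)/(3371 + C) = (3745 + 3738)/(3371 - 867) = 7483/2504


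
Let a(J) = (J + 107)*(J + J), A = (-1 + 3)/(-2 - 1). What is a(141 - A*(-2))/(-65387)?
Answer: -620120/588483 ≈ -1.0538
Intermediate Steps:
A = -⅔ (A = 2/(-3) = 2*(-⅓) = -⅔ ≈ -0.66667)
a(J) = 2*J*(107 + J) (a(J) = (107 + J)*(2*J) = 2*J*(107 + J))
a(141 - A*(-2))/(-65387) = (2*(141 - (-2)*(-2)/3)*(107 + (141 - (-2)*(-2)/3)))/(-65387) = (2*(141 - 1*4/3)*(107 + (141 - 1*4/3)))*(-1/65387) = (2*(141 - 4/3)*(107 + (141 - 4/3)))*(-1/65387) = (2*(419/3)*(107 + 419/3))*(-1/65387) = (2*(419/3)*(740/3))*(-1/65387) = (620120/9)*(-1/65387) = -620120/588483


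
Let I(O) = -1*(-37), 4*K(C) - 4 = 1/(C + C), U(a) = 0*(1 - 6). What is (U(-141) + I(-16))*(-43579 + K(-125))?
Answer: -1612386037/1000 ≈ -1.6124e+6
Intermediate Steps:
U(a) = 0 (U(a) = 0*(-5) = 0)
K(C) = 1 + 1/(8*C) (K(C) = 1 + 1/(4*(C + C)) = 1 + 1/(4*((2*C))) = 1 + (1/(2*C))/4 = 1 + 1/(8*C))
I(O) = 37
(U(-141) + I(-16))*(-43579 + K(-125)) = (0 + 37)*(-43579 + (⅛ - 125)/(-125)) = 37*(-43579 - 1/125*(-999/8)) = 37*(-43579 + 999/1000) = 37*(-43578001/1000) = -1612386037/1000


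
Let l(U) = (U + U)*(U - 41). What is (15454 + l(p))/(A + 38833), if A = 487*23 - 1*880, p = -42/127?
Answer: 124849241/396402433 ≈ 0.31496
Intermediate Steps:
p = -42/127 (p = -42*1/127 = -42/127 ≈ -0.33071)
A = 10321 (A = 11201 - 880 = 10321)
l(U) = 2*U*(-41 + U) (l(U) = (2*U)*(-41 + U) = 2*U*(-41 + U))
(15454 + l(p))/(A + 38833) = (15454 + 2*(-42/127)*(-41 - 42/127))/(10321 + 38833) = (15454 + 2*(-42/127)*(-5249/127))/49154 = (15454 + 440916/16129)*(1/49154) = (249698482/16129)*(1/49154) = 124849241/396402433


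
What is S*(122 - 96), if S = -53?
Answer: -1378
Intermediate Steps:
S*(122 - 96) = -53*(122 - 96) = -53*26 = -1378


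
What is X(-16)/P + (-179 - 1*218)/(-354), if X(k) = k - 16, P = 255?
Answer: 29969/30090 ≈ 0.99598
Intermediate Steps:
X(k) = -16 + k
X(-16)/P + (-179 - 1*218)/(-354) = (-16 - 16)/255 + (-179 - 1*218)/(-354) = -32*1/255 + (-179 - 218)*(-1/354) = -32/255 - 397*(-1/354) = -32/255 + 397/354 = 29969/30090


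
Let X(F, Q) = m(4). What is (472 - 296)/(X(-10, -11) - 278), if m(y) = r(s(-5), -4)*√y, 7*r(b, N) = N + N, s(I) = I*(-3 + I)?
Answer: -616/981 ≈ -0.62793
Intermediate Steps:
r(b, N) = 2*N/7 (r(b, N) = (N + N)/7 = (2*N)/7 = 2*N/7)
m(y) = -8*√y/7 (m(y) = ((2/7)*(-4))*√y = -8*√y/7)
X(F, Q) = -16/7 (X(F, Q) = -8*√4/7 = -8/7*2 = -16/7)
(472 - 296)/(X(-10, -11) - 278) = (472 - 296)/(-16/7 - 278) = 176/(-1962/7) = 176*(-7/1962) = -616/981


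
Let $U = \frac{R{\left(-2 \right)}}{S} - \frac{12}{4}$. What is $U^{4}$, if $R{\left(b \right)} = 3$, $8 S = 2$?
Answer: $6561$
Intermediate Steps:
$S = \frac{1}{4}$ ($S = \frac{1}{8} \cdot 2 = \frac{1}{4} \approx 0.25$)
$U = 9$ ($U = 3 \frac{1}{\frac{1}{4}} - \frac{12}{4} = 3 \cdot 4 - 3 = 12 - 3 = 9$)
$U^{4} = 9^{4} = 6561$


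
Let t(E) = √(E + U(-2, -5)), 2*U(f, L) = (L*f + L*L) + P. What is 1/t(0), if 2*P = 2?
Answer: √2/6 ≈ 0.23570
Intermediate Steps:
P = 1 (P = (½)*2 = 1)
U(f, L) = ½ + L²/2 + L*f/2 (U(f, L) = ((L*f + L*L) + 1)/2 = ((L*f + L²) + 1)/2 = ((L² + L*f) + 1)/2 = (1 + L² + L*f)/2 = ½ + L²/2 + L*f/2)
t(E) = √(18 + E) (t(E) = √(E + (½ + (½)*(-5)² + (½)*(-5)*(-2))) = √(E + (½ + (½)*25 + 5)) = √(E + (½ + 25/2 + 5)) = √(E + 18) = √(18 + E))
1/t(0) = 1/(√(18 + 0)) = 1/(√18) = 1/(3*√2) = √2/6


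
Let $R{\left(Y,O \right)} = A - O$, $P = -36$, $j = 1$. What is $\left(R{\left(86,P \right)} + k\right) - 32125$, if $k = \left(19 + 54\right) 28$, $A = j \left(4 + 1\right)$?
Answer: $-30040$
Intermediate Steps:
$A = 5$ ($A = 1 \left(4 + 1\right) = 1 \cdot 5 = 5$)
$R{\left(Y,O \right)} = 5 - O$
$k = 2044$ ($k = 73 \cdot 28 = 2044$)
$\left(R{\left(86,P \right)} + k\right) - 32125 = \left(\left(5 - -36\right) + 2044\right) - 32125 = \left(\left(5 + 36\right) + 2044\right) - 32125 = \left(41 + 2044\right) - 32125 = 2085 - 32125 = -30040$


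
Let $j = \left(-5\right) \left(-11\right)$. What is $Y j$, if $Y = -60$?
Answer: $-3300$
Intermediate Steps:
$j = 55$
$Y j = \left(-60\right) 55 = -3300$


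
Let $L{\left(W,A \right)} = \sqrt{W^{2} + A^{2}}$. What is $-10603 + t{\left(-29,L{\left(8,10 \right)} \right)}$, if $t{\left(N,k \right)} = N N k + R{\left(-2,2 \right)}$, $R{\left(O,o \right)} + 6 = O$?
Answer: $-10611 + 1682 \sqrt{41} \approx 159.05$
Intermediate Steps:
$R{\left(O,o \right)} = -6 + O$
$L{\left(W,A \right)} = \sqrt{A^{2} + W^{2}}$
$t{\left(N,k \right)} = -8 + k N^{2}$ ($t{\left(N,k \right)} = N N k - 8 = N^{2} k - 8 = k N^{2} - 8 = -8 + k N^{2}$)
$-10603 + t{\left(-29,L{\left(8,10 \right)} \right)} = -10603 - \left(8 - \sqrt{10^{2} + 8^{2}} \left(-29\right)^{2}\right) = -10603 - \left(8 - \sqrt{100 + 64} \cdot 841\right) = -10603 - \left(8 - \sqrt{164} \cdot 841\right) = -10603 - \left(8 - 2 \sqrt{41} \cdot 841\right) = -10603 - \left(8 - 1682 \sqrt{41}\right) = -10611 + 1682 \sqrt{41}$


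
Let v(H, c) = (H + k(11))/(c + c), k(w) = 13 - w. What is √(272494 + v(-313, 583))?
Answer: 3*√41163387782/1166 ≈ 522.01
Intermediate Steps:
v(H, c) = (2 + H)/(2*c) (v(H, c) = (H + (13 - 1*11))/(c + c) = (H + (13 - 11))/((2*c)) = (H + 2)*(1/(2*c)) = (2 + H)*(1/(2*c)) = (2 + H)/(2*c))
√(272494 + v(-313, 583)) = √(272494 + (½)*(2 - 313)/583) = √(272494 + (½)*(1/583)*(-311)) = √(272494 - 311/1166) = √(317727693/1166) = 3*√41163387782/1166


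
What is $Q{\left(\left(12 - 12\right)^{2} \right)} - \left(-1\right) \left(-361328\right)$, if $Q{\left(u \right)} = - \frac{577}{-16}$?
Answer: $- \frac{5780671}{16} \approx -3.6129 \cdot 10^{5}$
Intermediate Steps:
$Q{\left(u \right)} = \frac{577}{16}$ ($Q{\left(u \right)} = \left(-577\right) \left(- \frac{1}{16}\right) = \frac{577}{16}$)
$Q{\left(\left(12 - 12\right)^{2} \right)} - \left(-1\right) \left(-361328\right) = \frac{577}{16} - \left(-1\right) \left(-361328\right) = \frac{577}{16} - 361328 = - \frac{5780671}{16}$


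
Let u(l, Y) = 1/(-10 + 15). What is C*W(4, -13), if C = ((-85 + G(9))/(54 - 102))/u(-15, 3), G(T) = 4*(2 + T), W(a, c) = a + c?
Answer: -615/16 ≈ -38.438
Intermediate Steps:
G(T) = 8 + 4*T
u(l, Y) = ⅕ (u(l, Y) = 1/5 = ⅕)
C = 205/48 (C = ((-85 + (8 + 4*9))/(54 - 102))/(⅕) = ((-85 + (8 + 36))/(-48))*5 = ((-85 + 44)*(-1/48))*5 = -41*(-1/48)*5 = (41/48)*5 = 205/48 ≈ 4.2708)
C*W(4, -13) = 205*(4 - 13)/48 = (205/48)*(-9) = -615/16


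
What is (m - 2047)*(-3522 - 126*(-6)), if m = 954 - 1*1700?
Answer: 7725438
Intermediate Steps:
m = -746 (m = 954 - 1700 = -746)
(m - 2047)*(-3522 - 126*(-6)) = (-746 - 2047)*(-3522 - 126*(-6)) = -2793*(-3522 + 756) = -2793*(-2766) = 7725438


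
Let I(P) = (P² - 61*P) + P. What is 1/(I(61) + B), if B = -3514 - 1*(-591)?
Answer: -1/2862 ≈ -0.00034941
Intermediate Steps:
B = -2923 (B = -3514 + 591 = -2923)
I(P) = P² - 60*P
1/(I(61) + B) = 1/(61*(-60 + 61) - 2923) = 1/(61*1 - 2923) = 1/(61 - 2923) = 1/(-2862) = -1/2862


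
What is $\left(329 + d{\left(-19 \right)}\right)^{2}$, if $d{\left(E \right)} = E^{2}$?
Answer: $476100$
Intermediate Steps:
$\left(329 + d{\left(-19 \right)}\right)^{2} = \left(329 + \left(-19\right)^{2}\right)^{2} = \left(329 + 361\right)^{2} = 690^{2} = 476100$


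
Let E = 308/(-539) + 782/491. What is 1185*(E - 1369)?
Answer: -5571565455/3437 ≈ -1.6211e+6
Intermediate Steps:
E = 3510/3437 (E = 308*(-1/539) + 782*(1/491) = -4/7 + 782/491 = 3510/3437 ≈ 1.0212)
1185*(E - 1369) = 1185*(3510/3437 - 1369) = 1185*(-4701743/3437) = -5571565455/3437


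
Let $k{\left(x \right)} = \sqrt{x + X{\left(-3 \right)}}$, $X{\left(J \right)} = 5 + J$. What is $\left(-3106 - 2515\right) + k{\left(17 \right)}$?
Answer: $-5621 + \sqrt{19} \approx -5616.6$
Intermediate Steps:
$k{\left(x \right)} = \sqrt{2 + x}$ ($k{\left(x \right)} = \sqrt{x + \left(5 - 3\right)} = \sqrt{x + 2} = \sqrt{2 + x}$)
$\left(-3106 - 2515\right) + k{\left(17 \right)} = \left(-3106 - 2515\right) + \sqrt{2 + 17} = -5621 + \sqrt{19}$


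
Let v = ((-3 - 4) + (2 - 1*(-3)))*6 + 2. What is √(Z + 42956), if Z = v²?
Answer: 12*√299 ≈ 207.50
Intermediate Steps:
v = -10 (v = (-7 + (2 + 3))*6 + 2 = (-7 + 5)*6 + 2 = -2*6 + 2 = -12 + 2 = -10)
Z = 100 (Z = (-10)² = 100)
√(Z + 42956) = √(100 + 42956) = √43056 = 12*√299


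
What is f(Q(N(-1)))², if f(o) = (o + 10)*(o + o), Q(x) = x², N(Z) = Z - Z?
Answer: 0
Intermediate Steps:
N(Z) = 0
f(o) = 2*o*(10 + o) (f(o) = (10 + o)*(2*o) = 2*o*(10 + o))
f(Q(N(-1)))² = (2*0²*(10 + 0²))² = (2*0*(10 + 0))² = (2*0*10)² = 0² = 0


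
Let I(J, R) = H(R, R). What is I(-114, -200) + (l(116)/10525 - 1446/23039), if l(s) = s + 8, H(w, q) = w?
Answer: -48509457314/242485475 ≈ -200.05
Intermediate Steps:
I(J, R) = R
l(s) = 8 + s
I(-114, -200) + (l(116)/10525 - 1446/23039) = -200 + ((8 + 116)/10525 - 1446/23039) = -200 + (124*(1/10525) - 1446*1/23039) = -200 + (124/10525 - 1446/23039) = -200 - 12362314/242485475 = -48509457314/242485475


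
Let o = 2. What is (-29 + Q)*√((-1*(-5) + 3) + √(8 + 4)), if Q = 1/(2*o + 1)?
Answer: -144*√(8 + 2*√3)/5 ≈ -97.513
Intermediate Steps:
Q = ⅕ (Q = 1/(2*2 + 1) = 1/(4 + 1) = 1/5 = ⅕ ≈ 0.20000)
(-29 + Q)*√((-1*(-5) + 3) + √(8 + 4)) = (-29 + ⅕)*√((-1*(-5) + 3) + √(8 + 4)) = -144*√((5 + 3) + √12)/5 = -144*√(8 + 2*√3)/5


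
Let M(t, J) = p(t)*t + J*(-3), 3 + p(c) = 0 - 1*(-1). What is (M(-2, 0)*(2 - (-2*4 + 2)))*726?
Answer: 23232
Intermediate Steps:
p(c) = -2 (p(c) = -3 + (0 - 1*(-1)) = -3 + (0 + 1) = -3 + 1 = -2)
M(t, J) = -3*J - 2*t (M(t, J) = -2*t + J*(-3) = -2*t - 3*J = -3*J - 2*t)
(M(-2, 0)*(2 - (-2*4 + 2)))*726 = ((-3*0 - 2*(-2))*(2 - (-2*4 + 2)))*726 = ((0 + 4)*(2 - (-8 + 2)))*726 = (4*(2 - 1*(-6)))*726 = (4*(2 + 6))*726 = (4*8)*726 = 32*726 = 23232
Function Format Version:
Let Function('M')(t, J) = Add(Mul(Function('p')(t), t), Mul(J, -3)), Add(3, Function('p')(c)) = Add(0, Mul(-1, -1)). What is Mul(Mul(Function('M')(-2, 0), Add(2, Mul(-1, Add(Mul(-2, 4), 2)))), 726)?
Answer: 23232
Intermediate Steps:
Function('p')(c) = -2 (Function('p')(c) = Add(-3, Add(0, Mul(-1, -1))) = Add(-3, Add(0, 1)) = Add(-3, 1) = -2)
Function('M')(t, J) = Add(Mul(-3, J), Mul(-2, t)) (Function('M')(t, J) = Add(Mul(-2, t), Mul(J, -3)) = Add(Mul(-2, t), Mul(-3, J)) = Add(Mul(-3, J), Mul(-2, t)))
Mul(Mul(Function('M')(-2, 0), Add(2, Mul(-1, Add(Mul(-2, 4), 2)))), 726) = Mul(Mul(Add(Mul(-3, 0), Mul(-2, -2)), Add(2, Mul(-1, Add(Mul(-2, 4), 2)))), 726) = Mul(Mul(Add(0, 4), Add(2, Mul(-1, Add(-8, 2)))), 726) = Mul(Mul(4, Add(2, Mul(-1, -6))), 726) = Mul(Mul(4, Add(2, 6)), 726) = Mul(Mul(4, 8), 726) = Mul(32, 726) = 23232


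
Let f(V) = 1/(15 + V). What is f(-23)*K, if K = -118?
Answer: 59/4 ≈ 14.750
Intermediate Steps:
f(-23)*K = -118/(15 - 23) = -118/(-8) = -⅛*(-118) = 59/4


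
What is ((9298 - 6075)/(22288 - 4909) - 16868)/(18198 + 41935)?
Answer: -293145749/1045051407 ≈ -0.28051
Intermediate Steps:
((9298 - 6075)/(22288 - 4909) - 16868)/(18198 + 41935) = (3223/17379 - 16868)/60133 = (3223*(1/17379) - 16868)*(1/60133) = (3223/17379 - 16868)*(1/60133) = -293145749/17379*1/60133 = -293145749/1045051407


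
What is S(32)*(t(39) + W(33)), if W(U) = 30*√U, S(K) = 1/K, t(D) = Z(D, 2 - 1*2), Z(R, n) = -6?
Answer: -3/16 + 15*√33/16 ≈ 5.1980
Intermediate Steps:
t(D) = -6
S(32)*(t(39) + W(33)) = (-6 + 30*√33)/32 = -3/16 + 15*√33/16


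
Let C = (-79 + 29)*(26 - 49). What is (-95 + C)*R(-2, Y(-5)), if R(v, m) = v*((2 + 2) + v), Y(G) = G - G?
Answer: -4220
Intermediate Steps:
Y(G) = 0
C = 1150 (C = -50*(-23) = 1150)
R(v, m) = v*(4 + v)
(-95 + C)*R(-2, Y(-5)) = (-95 + 1150)*(-2*(4 - 2)) = 1055*(-2*2) = 1055*(-4) = -4220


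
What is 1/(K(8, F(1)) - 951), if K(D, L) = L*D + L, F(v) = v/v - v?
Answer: -1/951 ≈ -0.0010515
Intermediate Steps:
F(v) = 1 - v
K(D, L) = L + D*L (K(D, L) = D*L + L = L + D*L)
1/(K(8, F(1)) - 951) = 1/((1 - 1*1)*(1 + 8) - 951) = 1/((1 - 1)*9 - 951) = 1/(0*9 - 951) = 1/(0 - 951) = 1/(-951) = -1/951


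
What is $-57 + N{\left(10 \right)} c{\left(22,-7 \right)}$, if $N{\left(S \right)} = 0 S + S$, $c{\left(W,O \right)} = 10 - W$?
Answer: $-177$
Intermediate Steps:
$N{\left(S \right)} = S$ ($N{\left(S \right)} = 0 + S = S$)
$-57 + N{\left(10 \right)} c{\left(22,-7 \right)} = -57 + 10 \left(10 - 22\right) = -57 + 10 \left(-12\right) = -57 - 120 = -177$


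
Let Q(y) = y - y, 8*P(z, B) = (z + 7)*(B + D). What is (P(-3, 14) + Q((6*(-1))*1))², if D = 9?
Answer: 529/4 ≈ 132.25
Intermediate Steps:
P(z, B) = (7 + z)*(9 + B)/8 (P(z, B) = ((z + 7)*(B + 9))/8 = ((7 + z)*(9 + B))/8 = (7 + z)*(9 + B)/8)
Q(y) = 0
(P(-3, 14) + Q((6*(-1))*1))² = ((63/8 + (7/8)*14 + (9/8)*(-3) + (⅛)*14*(-3)) + 0)² = ((63/8 + 49/4 - 27/8 - 21/4) + 0)² = (23/2 + 0)² = (23/2)² = 529/4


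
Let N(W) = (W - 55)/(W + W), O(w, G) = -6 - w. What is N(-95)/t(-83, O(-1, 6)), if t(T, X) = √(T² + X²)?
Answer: 15*√6914/131366 ≈ 0.0094945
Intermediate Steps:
N(W) = (-55 + W)/(2*W) (N(W) = (-55 + W)/((2*W)) = (-55 + W)*(1/(2*W)) = (-55 + W)/(2*W))
N(-95)/t(-83, O(-1, 6)) = ((½)*(-55 - 95)/(-95))/(√((-83)² + (-6 - 1*(-1))²)) = ((½)*(-1/95)*(-150))/(√(6889 + (-6 + 1)²)) = 15/(19*(√(6889 + (-5)²))) = 15/(19*(√(6889 + 25))) = 15/(19*(√6914)) = 15*(√6914/6914)/19 = 15*√6914/131366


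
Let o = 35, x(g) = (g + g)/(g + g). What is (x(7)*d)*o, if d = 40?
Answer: 1400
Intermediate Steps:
x(g) = 1 (x(g) = (2*g)/((2*g)) = (2*g)*(1/(2*g)) = 1)
(x(7)*d)*o = (1*40)*35 = 40*35 = 1400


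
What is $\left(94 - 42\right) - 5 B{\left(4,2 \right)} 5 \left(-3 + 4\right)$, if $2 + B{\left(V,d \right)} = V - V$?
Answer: $2600$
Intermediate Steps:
$B{\left(V,d \right)} = -2$ ($B{\left(V,d \right)} = -2 + \left(V - V\right) = -2 + 0 = -2$)
$\left(94 - 42\right) - 5 B{\left(4,2 \right)} 5 \left(-3 + 4\right) = \left(94 - 42\right) \left(-5\right) \left(-2\right) 5 \left(-3 + 4\right) = 52 \cdot 10 \cdot 5 \cdot 1 = 52 \cdot 10 \cdot 5 = 52 \cdot 50 = 2600$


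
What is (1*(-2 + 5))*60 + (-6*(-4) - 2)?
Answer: 202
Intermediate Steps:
(1*(-2 + 5))*60 + (-6*(-4) - 2) = (1*3)*60 + (24 - 2) = 3*60 + 22 = 180 + 22 = 202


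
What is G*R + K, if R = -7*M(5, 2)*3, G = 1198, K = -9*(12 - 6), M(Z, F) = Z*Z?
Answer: -629004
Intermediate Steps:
M(Z, F) = Z²
K = -54 (K = -9*6 = -54)
R = -525 (R = -7*5²*3 = -7*25*3 = -175*3 = -525)
G*R + K = 1198*(-525) - 54 = -628950 - 54 = -629004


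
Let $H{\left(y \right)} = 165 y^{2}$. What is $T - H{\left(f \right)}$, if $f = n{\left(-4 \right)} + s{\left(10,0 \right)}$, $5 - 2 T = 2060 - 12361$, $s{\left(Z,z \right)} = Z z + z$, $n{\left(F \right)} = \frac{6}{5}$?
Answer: $\frac{24577}{5} \approx 4915.4$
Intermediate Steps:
$n{\left(F \right)} = \frac{6}{5}$ ($n{\left(F \right)} = 6 \cdot \frac{1}{5} = \frac{6}{5}$)
$s{\left(Z,z \right)} = z + Z z$
$T = 5153$ ($T = \frac{5}{2} - \frac{2060 - 12361}{2} = \frac{5}{2} - - \frac{10301}{2} = \frac{5}{2} + \frac{10301}{2} = 5153$)
$f = \frac{6}{5}$ ($f = \frac{6}{5} + 0 \left(1 + 10\right) = \frac{6}{5} + 0 \cdot 11 = \frac{6}{5} + 0 = \frac{6}{5} \approx 1.2$)
$T - H{\left(f \right)} = 5153 - 165 \left(\frac{6}{5}\right)^{2} = 5153 - 165 \cdot \frac{36}{25} = 5153 - \frac{1188}{5} = \frac{24577}{5}$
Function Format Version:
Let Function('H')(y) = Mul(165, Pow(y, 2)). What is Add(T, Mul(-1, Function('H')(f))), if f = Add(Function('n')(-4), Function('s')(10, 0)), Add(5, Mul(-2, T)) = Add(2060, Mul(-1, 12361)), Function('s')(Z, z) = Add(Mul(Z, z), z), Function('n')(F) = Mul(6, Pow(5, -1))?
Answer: Rational(24577, 5) ≈ 4915.4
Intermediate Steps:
Function('n')(F) = Rational(6, 5) (Function('n')(F) = Mul(6, Rational(1, 5)) = Rational(6, 5))
Function('s')(Z, z) = Add(z, Mul(Z, z))
T = 5153 (T = Add(Rational(5, 2), Mul(Rational(-1, 2), Add(2060, Mul(-1, 12361)))) = Add(Rational(5, 2), Mul(Rational(-1, 2), Add(2060, -12361))) = Add(Rational(5, 2), Mul(Rational(-1, 2), -10301)) = Add(Rational(5, 2), Rational(10301, 2)) = 5153)
f = Rational(6, 5) (f = Add(Rational(6, 5), Mul(0, Add(1, 10))) = Add(Rational(6, 5), Mul(0, 11)) = Add(Rational(6, 5), 0) = Rational(6, 5) ≈ 1.2000)
Add(T, Mul(-1, Function('H')(f))) = Add(5153, Mul(-1, Mul(165, Pow(Rational(6, 5), 2)))) = Add(5153, Mul(-1, Mul(165, Rational(36, 25)))) = Add(5153, Mul(-1, Rational(1188, 5))) = Add(5153, Rational(-1188, 5)) = Rational(24577, 5)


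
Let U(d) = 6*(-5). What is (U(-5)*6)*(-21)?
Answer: 3780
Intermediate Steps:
U(d) = -30
(U(-5)*6)*(-21) = -30*6*(-21) = -180*(-21) = 3780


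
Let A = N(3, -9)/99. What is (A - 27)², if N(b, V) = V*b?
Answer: 90000/121 ≈ 743.80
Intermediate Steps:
A = -3/11 (A = -9*3/99 = -27*1/99 = -3/11 ≈ -0.27273)
(A - 27)² = (-3/11 - 27)² = (-300/11)² = 90000/121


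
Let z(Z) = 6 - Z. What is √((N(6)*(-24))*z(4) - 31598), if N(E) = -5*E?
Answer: I*√30158 ≈ 173.66*I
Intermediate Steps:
√((N(6)*(-24))*z(4) - 31598) = √((-5*6*(-24))*(6 - 1*4) - 31598) = √((-30*(-24))*(6 - 4) - 31598) = √(720*2 - 31598) = √(1440 - 31598) = √(-30158) = I*√30158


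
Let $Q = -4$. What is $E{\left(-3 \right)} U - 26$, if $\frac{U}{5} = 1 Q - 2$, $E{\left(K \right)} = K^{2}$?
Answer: $-296$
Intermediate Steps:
$U = -30$ ($U = 5 \left(1 \left(-4\right) - 2\right) = 5 \left(-4 - 2\right) = 5 \left(-6\right) = -30$)
$E{\left(-3 \right)} U - 26 = \left(-3\right)^{2} \left(-30\right) - 26 = 9 \left(-30\right) - 26 = -270 - 26 = -296$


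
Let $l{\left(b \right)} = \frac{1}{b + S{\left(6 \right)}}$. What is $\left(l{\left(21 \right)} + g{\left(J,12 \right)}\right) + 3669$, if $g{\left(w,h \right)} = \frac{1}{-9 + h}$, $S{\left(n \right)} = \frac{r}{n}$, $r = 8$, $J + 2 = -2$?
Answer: $\frac{737545}{201} \approx 3669.4$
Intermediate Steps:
$J = -4$ ($J = -2 - 2 = -4$)
$S{\left(n \right)} = \frac{8}{n}$
$l{\left(b \right)} = \frac{1}{\frac{4}{3} + b}$ ($l{\left(b \right)} = \frac{1}{b + \frac{8}{6}} = \frac{1}{b + 8 \cdot \frac{1}{6}} = \frac{1}{b + \frac{4}{3}} = \frac{1}{\frac{4}{3} + b}$)
$\left(l{\left(21 \right)} + g{\left(J,12 \right)}\right) + 3669 = \left(\frac{3}{4 + 3 \cdot 21} + \frac{1}{-9 + 12}\right) + 3669 = \left(\frac{3}{4 + 63} + \frac{1}{3}\right) + 3669 = \left(\frac{3}{67} + \frac{1}{3}\right) + 3669 = \frac{76}{201} + 3669 = \frac{737545}{201}$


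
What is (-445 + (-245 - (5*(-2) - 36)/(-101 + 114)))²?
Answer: 79637776/169 ≈ 4.7123e+5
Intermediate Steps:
(-445 + (-245 - (5*(-2) - 36)/(-101 + 114)))² = (-445 + (-245 - (-10 - 36)/13))² = (-445 + (-245 - (-46)/13))² = (-445 + (-245 - 1*(-46/13)))² = (-445 + (-245 + 46/13))² = (-445 - 3139/13)² = (-8924/13)² = 79637776/169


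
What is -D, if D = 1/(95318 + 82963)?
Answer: -1/178281 ≈ -5.6091e-6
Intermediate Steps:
D = 1/178281 ≈ 5.6091e-6
-D = -1*1/178281 = -1/178281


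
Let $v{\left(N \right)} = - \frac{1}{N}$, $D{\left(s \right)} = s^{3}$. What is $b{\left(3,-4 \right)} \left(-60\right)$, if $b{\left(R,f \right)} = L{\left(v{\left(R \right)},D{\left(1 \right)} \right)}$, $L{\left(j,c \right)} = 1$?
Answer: $-60$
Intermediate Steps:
$b{\left(R,f \right)} = 1$
$b{\left(3,-4 \right)} \left(-60\right) = 1 \left(-60\right) = -60$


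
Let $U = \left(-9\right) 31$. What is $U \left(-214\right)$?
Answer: $59706$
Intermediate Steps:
$U = -279$
$U \left(-214\right) = \left(-279\right) \left(-214\right) = 59706$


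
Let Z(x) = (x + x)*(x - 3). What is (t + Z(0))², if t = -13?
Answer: 169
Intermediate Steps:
Z(x) = 2*x*(-3 + x) (Z(x) = (2*x)*(-3 + x) = 2*x*(-3 + x))
(t + Z(0))² = (-13 + 2*0*(-3 + 0))² = (-13 + 2*0*(-3))² = (-13 + 0)² = (-13)² = 169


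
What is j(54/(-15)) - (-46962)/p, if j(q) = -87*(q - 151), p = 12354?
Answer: 138508944/10295 ≈ 13454.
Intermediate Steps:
j(q) = 13137 - 87*q (j(q) = -87*(-151 + q) = 13137 - 87*q)
j(54/(-15)) - (-46962)/p = (13137 - 4698/(-15)) - (-46962)/12354 = (13137 - 4698*(-1)/15) - (-46962)/12354 = (13137 - 87*(-18/5)) - 1*(-7827/2059) = (13137 + 1566/5) + 7827/2059 = 67251/5 + 7827/2059 = 138508944/10295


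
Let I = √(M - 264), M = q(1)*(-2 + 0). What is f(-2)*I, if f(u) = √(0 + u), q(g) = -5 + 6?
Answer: -2*√133 ≈ -23.065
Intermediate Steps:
q(g) = 1
M = -2 (M = 1*(-2 + 0) = 1*(-2) = -2)
f(u) = √u
I = I*√266 (I = √(-2 - 264) = √(-266) = I*√266 ≈ 16.31*I)
f(-2)*I = √(-2)*(I*√266) = (I*√2)*(I*√266) = -2*√133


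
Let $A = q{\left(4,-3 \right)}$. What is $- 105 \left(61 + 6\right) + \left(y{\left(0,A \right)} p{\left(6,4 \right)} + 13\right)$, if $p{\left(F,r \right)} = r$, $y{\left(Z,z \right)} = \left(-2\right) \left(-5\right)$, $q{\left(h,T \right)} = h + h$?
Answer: $-6982$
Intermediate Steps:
$q{\left(h,T \right)} = 2 h$
$A = 8$ ($A = 2 \cdot 4 = 8$)
$y{\left(Z,z \right)} = 10$
$- 105 \left(61 + 6\right) + \left(y{\left(0,A \right)} p{\left(6,4 \right)} + 13\right) = - 105 \left(61 + 6\right) + \left(10 \cdot 4 + 13\right) = \left(-105\right) 67 + \left(40 + 13\right) = -7035 + 53 = -6982$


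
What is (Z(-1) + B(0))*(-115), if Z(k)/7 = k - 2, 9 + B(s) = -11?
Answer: 4715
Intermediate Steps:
B(s) = -20 (B(s) = -9 - 11 = -20)
Z(k) = -14 + 7*k (Z(k) = 7*(k - 2) = 7*(-2 + k) = -14 + 7*k)
(Z(-1) + B(0))*(-115) = ((-14 + 7*(-1)) - 20)*(-115) = ((-14 - 7) - 20)*(-115) = (-21 - 20)*(-115) = -41*(-115) = 4715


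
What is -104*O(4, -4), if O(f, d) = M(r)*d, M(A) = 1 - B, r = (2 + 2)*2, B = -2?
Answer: 1248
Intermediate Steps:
r = 8 (r = 4*2 = 8)
M(A) = 3 (M(A) = 1 - 1*(-2) = 1 + 2 = 3)
O(f, d) = 3*d
-104*O(4, -4) = -312*(-4) = -104*(-12) = 1248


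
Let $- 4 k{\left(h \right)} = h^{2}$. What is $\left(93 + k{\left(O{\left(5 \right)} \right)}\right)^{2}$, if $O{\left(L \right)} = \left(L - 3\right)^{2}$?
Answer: $7921$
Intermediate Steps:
$O{\left(L \right)} = \left(-3 + L\right)^{2}$
$k{\left(h \right)} = - \frac{h^{2}}{4}$
$\left(93 + k{\left(O{\left(5 \right)} \right)}\right)^{2} = \left(93 - \frac{\left(\left(-3 + 5\right)^{2}\right)^{2}}{4}\right)^{2} = \left(93 - \frac{\left(2^{2}\right)^{2}}{4}\right)^{2} = \left(93 - \frac{4^{2}}{4}\right)^{2} = \left(93 - 4\right)^{2} = 89^{2} = 7921$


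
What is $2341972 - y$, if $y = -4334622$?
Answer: $6676594$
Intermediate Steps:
$2341972 - y = 2341972 - -4334622 = 2341972 + 4334622 = 6676594$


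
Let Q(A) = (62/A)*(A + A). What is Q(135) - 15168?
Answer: -15044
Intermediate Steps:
Q(A) = 124 (Q(A) = (62/A)*(2*A) = 124)
Q(135) - 15168 = 124 - 15168 = -15044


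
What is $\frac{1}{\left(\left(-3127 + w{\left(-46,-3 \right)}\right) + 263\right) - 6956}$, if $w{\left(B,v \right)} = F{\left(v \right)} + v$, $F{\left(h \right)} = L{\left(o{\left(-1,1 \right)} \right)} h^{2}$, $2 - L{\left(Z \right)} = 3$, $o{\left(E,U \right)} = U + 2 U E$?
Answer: $- \frac{1}{9832} \approx -0.00010171$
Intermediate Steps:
$o{\left(E,U \right)} = U + 2 E U$
$L{\left(Z \right)} = -1$ ($L{\left(Z \right)} = 2 - 3 = -1$)
$F{\left(h \right)} = - h^{2}$
$w{\left(B,v \right)} = v - v^{2}$ ($w{\left(B,v \right)} = - v^{2} + v = v - v^{2}$)
$\frac{1}{\left(\left(-3127 + w{\left(-46,-3 \right)}\right) + 263\right) - 6956} = \frac{1}{\left(\left(-3127 - 3 \left(1 - -3\right)\right) + 263\right) - 6956} = \frac{1}{\left(\left(-3127 - 3 \left(1 + 3\right)\right) + 263\right) - 6956} = \frac{1}{\left(\left(-3127 - 12\right) + 263\right) - 6956} = \frac{1}{\left(-3139 + 263\right) - 6956} = \frac{1}{-2876 - 6956} = \frac{1}{-9832} = - \frac{1}{9832}$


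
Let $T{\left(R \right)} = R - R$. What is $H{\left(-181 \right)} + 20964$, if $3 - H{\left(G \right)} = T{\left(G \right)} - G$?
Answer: $20786$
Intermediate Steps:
$T{\left(R \right)} = 0$
$H{\left(G \right)} = 3 + G$ ($H{\left(G \right)} = 3 - \left(0 - G\right) = 3 - - G = 3 + G$)
$H{\left(-181 \right)} + 20964 = \left(3 - 181\right) + 20964 = -178 + 20964 = 20786$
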